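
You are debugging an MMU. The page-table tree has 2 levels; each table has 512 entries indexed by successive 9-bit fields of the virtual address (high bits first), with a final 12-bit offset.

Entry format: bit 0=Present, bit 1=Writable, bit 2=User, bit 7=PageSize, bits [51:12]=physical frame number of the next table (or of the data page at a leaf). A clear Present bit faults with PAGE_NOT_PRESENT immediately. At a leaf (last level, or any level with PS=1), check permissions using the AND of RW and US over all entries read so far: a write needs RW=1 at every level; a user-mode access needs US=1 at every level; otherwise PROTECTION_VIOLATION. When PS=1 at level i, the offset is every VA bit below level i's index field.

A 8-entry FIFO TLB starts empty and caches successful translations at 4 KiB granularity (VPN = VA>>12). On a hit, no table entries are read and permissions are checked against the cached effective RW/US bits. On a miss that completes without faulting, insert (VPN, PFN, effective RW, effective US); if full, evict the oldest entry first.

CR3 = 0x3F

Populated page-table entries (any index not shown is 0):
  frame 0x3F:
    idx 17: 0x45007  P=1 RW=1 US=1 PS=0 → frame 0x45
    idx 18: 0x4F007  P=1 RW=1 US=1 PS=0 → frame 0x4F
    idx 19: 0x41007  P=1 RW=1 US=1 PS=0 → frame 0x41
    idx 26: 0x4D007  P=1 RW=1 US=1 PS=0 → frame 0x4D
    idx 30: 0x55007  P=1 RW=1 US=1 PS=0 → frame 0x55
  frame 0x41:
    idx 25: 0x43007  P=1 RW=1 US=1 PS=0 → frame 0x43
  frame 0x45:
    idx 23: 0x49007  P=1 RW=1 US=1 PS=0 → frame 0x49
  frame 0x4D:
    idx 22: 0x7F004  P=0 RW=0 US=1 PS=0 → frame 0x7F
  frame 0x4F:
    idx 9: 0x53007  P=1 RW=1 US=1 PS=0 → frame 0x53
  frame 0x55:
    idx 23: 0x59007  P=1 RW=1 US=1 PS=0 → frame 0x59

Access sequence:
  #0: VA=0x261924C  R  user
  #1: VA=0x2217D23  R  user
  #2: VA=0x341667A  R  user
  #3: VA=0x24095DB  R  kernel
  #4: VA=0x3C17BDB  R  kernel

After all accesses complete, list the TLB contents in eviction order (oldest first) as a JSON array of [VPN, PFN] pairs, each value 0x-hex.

Per-access translation:
#0 VA=0x261924C (r,user):
  lvl0: tbl 0x3F, slot 19 ⇒ 0x41007 (P1/RW1/US1/PS0)
  lvl1: tbl 0x41, slot 25 ⇒ 0x43007 (P1/RW1/US1/PS0)
  ✓ 0x4324C  — 2 lookups
#1 VA=0x2217D23 (r,user):
  lvl0: tbl 0x3F, slot 17 ⇒ 0x45007 (P1/RW1/US1/PS0)
  lvl1: tbl 0x45, slot 23 ⇒ 0x49007 (P1/RW1/US1/PS0)
  ✓ 0x49D23  — 2 lookups
#2 VA=0x341667A (r,user):
  lvl0: tbl 0x3F, slot 26 ⇒ 0x4D007 (P1/RW1/US1/PS0)
  lvl1: tbl 0x4D, slot 22 ⇒ 0x7F004 (P0/RW0/US1/PS0)
  ✗ PAGE_NOT_PRESENT  [2 reads]
#3 VA=0x24095DB (r,kernel):
  lvl0: tbl 0x3F, slot 18 ⇒ 0x4F007 (P1/RW1/US1/PS0)
  lvl1: tbl 0x4F, slot 9 ⇒ 0x53007 (P1/RW1/US1/PS0)
  ✓ 0x535DB  — 2 lookups
#4 VA=0x3C17BDB (r,kernel):
  lvl0: tbl 0x3F, slot 30 ⇒ 0x55007 (P1/RW1/US1/PS0)
  lvl1: tbl 0x55, slot 23 ⇒ 0x59007 (P1/RW1/US1/PS0)
  ✓ 0x59BDB  — 2 lookups

TLB: [["0x2619", "0x43"], ["0x2217", "0x49"], ["0x2409", "0x53"], ["0x3C17", "0x59"]]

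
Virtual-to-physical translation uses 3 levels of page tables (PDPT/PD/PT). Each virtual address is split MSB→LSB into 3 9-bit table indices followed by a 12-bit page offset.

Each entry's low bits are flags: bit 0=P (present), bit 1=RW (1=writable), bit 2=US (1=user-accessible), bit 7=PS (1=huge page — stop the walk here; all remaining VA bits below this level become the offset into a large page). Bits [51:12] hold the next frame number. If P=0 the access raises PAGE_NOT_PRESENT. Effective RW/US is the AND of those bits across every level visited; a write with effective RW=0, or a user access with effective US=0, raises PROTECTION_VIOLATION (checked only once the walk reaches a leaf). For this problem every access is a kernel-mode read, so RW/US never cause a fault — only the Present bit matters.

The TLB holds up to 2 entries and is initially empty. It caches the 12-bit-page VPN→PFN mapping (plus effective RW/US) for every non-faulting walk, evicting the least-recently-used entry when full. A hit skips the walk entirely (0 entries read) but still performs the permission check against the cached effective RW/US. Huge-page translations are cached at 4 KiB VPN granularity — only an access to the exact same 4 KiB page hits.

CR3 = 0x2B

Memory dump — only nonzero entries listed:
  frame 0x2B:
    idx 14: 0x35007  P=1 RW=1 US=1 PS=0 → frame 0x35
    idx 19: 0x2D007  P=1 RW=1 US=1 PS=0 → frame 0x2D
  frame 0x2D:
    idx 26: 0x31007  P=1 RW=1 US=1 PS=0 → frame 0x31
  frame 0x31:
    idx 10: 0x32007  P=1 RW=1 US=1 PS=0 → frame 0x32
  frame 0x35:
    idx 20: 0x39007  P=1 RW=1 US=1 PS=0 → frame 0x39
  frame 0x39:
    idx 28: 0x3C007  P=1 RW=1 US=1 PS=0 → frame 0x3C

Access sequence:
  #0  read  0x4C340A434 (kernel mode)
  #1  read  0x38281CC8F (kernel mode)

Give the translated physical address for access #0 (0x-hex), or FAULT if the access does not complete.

Per-access translation:
#0 VA=0x4C340A434 (r,kernel):
  L0 @0x2B[19] → 0x2D007  P=1,RW=1,US=1,PS=0
  L1 @0x2D[26] → 0x31007  P=1,RW=1,US=1,PS=0
  L2 @0x31[10] → 0x32007  P=1,RW=1,US=1,PS=0
  ⇒ phys 0x32434  [3 reads]
#1 VA=0x38281CC8F (r,kernel):
  L0 @0x2B[14] → 0x35007  P=1,RW=1,US=1,PS=0
  L1 @0x35[20] → 0x39007  P=1,RW=1,US=1,PS=0
  L2 @0x39[28] → 0x3C007  P=1,RW=1,US=1,PS=0
  ⇒ phys 0x3CC8F  [3 reads]

Access #0 PA: 0x32434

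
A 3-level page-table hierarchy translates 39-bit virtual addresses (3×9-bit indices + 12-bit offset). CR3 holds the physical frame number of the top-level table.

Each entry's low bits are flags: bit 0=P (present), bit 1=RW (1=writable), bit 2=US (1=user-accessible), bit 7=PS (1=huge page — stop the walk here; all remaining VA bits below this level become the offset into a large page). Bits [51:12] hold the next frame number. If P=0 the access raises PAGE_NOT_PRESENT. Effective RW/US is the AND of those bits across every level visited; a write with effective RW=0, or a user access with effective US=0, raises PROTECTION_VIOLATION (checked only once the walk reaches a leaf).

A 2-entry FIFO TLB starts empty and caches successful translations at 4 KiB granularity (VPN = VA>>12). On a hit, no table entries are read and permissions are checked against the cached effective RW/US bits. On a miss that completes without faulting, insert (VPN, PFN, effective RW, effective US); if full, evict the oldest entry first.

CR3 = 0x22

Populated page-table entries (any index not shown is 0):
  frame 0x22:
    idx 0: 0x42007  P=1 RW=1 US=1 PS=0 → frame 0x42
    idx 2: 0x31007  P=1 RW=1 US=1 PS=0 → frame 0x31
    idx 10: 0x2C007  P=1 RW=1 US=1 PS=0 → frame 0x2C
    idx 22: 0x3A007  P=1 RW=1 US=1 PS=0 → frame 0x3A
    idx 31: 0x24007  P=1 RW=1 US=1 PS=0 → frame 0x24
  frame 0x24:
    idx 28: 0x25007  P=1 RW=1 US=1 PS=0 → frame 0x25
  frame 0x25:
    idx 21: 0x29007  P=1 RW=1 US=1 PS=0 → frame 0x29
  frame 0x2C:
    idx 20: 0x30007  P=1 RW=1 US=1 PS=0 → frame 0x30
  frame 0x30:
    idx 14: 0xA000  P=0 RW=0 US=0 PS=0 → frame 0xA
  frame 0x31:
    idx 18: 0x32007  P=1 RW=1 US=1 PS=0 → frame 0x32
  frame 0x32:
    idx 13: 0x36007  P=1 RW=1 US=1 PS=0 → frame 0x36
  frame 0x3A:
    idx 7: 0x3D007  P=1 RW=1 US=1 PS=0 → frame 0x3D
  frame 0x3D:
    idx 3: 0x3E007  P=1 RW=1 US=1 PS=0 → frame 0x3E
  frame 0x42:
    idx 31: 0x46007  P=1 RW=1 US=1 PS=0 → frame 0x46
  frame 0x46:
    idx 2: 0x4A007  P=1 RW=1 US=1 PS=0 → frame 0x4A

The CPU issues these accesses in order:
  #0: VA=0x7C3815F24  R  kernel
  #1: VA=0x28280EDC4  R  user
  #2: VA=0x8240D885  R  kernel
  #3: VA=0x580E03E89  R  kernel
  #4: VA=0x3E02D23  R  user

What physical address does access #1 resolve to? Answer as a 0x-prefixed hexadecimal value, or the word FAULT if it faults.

Trace:
#0 VA=0x7C3815F24 (r,kernel):
  lvl0: tbl 0x22, slot 31 ⇒ 0x24007 (P1/RW1/US1/PS0)
  lvl1: tbl 0x24, slot 28 ⇒ 0x25007 (P1/RW1/US1/PS0)
  lvl2: tbl 0x25, slot 21 ⇒ 0x29007 (P1/RW1/US1/PS0)
  ✓ 0x29F24  — 3 lookups
#1 VA=0x28280EDC4 (r,user):
  lvl0: tbl 0x22, slot 10 ⇒ 0x2C007 (P1/RW1/US1/PS0)
  lvl1: tbl 0x2C, slot 20 ⇒ 0x30007 (P1/RW1/US1/PS0)
  lvl2: tbl 0x30, slot 14 ⇒ 0xA000 (P0/RW0/US0/PS0)
  → PAGE_NOT_PRESENT  (3 entries read)
#2 VA=0x8240D885 (r,kernel):
  lvl0: tbl 0x22, slot 2 ⇒ 0x31007 (P1/RW1/US1/PS0)
  lvl1: tbl 0x31, slot 18 ⇒ 0x32007 (P1/RW1/US1/PS0)
  lvl2: tbl 0x32, slot 13 ⇒ 0x36007 (P1/RW1/US1/PS0)
  ✓ 0x36885  — 3 lookups
#3 VA=0x580E03E89 (r,kernel):
  lvl0: tbl 0x22, slot 22 ⇒ 0x3A007 (P1/RW1/US1/PS0)
  lvl1: tbl 0x3A, slot 7 ⇒ 0x3D007 (P1/RW1/US1/PS0)
  lvl2: tbl 0x3D, slot 3 ⇒ 0x3E007 (P1/RW1/US1/PS0)
  ✓ 0x3EE89  — 3 lookups
#4 VA=0x3E02D23 (r,user):
  lvl0: tbl 0x22, slot 0 ⇒ 0x42007 (P1/RW1/US1/PS0)
  lvl1: tbl 0x42, slot 31 ⇒ 0x46007 (P1/RW1/US1/PS0)
  lvl2: tbl 0x46, slot 2 ⇒ 0x4A007 (P1/RW1/US1/PS0)
  ✓ 0x4AD23  — 3 lookups

Access #1 PA: FAULT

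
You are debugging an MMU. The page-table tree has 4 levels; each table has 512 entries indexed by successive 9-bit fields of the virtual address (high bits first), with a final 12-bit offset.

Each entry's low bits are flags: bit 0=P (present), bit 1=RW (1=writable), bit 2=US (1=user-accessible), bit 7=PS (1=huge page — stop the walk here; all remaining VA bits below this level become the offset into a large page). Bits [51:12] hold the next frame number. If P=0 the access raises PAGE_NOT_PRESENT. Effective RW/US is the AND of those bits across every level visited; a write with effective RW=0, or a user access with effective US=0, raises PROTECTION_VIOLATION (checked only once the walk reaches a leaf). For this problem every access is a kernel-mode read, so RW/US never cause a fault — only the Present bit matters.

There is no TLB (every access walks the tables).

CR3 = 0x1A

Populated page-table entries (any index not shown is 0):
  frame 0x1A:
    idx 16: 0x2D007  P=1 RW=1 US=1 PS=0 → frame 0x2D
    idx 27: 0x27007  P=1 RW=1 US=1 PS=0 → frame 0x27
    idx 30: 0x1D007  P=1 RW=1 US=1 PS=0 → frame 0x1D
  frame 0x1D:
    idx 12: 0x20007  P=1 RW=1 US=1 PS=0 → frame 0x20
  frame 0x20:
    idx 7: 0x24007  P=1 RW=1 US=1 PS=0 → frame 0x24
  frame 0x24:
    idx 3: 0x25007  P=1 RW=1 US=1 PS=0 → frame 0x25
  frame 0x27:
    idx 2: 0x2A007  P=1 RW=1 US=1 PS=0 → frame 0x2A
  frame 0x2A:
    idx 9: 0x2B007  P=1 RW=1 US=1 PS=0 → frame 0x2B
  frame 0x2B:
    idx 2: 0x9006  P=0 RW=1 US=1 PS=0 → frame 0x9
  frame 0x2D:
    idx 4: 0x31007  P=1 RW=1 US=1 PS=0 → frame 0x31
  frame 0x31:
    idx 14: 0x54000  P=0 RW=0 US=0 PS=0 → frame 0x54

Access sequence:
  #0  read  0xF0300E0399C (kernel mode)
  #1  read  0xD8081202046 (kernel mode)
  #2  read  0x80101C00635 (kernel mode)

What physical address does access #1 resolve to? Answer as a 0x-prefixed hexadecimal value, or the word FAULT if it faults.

Trace:
#0 VA=0xF0300E0399C (r,kernel):
  L0: frame=0x1A idx=30 entry=0x1D007 [P=1 RW=1 US=1 PS=0]
  L1: frame=0x1D idx=12 entry=0x20007 [P=1 RW=1 US=1 PS=0]
  L2: frame=0x20 idx=7 entry=0x24007 [P=1 RW=1 US=1 PS=0]
  L3: frame=0x24 idx=3 entry=0x25007 [P=1 RW=1 US=1 PS=0]
  → PA=0x2599C  (4 entries read)
#1 VA=0xD8081202046 (r,kernel):
  L0: frame=0x1A idx=27 entry=0x27007 [P=1 RW=1 US=1 PS=0]
  L1: frame=0x27 idx=2 entry=0x2A007 [P=1 RW=1 US=1 PS=0]
  L2: frame=0x2A idx=9 entry=0x2B007 [P=1 RW=1 US=1 PS=0]
  L3: frame=0x2B idx=2 entry=0x9006 [P=0 RW=1 US=1 PS=0]
  ✗ PAGE_NOT_PRESENT  [4 reads]
#2 VA=0x80101C00635 (r,kernel):
  L0: frame=0x1A idx=16 entry=0x2D007 [P=1 RW=1 US=1 PS=0]
  L1: frame=0x2D idx=4 entry=0x31007 [P=1 RW=1 US=1 PS=0]
  L2: frame=0x31 idx=14 entry=0x54000 [P=0 RW=0 US=0 PS=0]
  ✗ PAGE_NOT_PRESENT  [3 reads]

Access #1 PA: FAULT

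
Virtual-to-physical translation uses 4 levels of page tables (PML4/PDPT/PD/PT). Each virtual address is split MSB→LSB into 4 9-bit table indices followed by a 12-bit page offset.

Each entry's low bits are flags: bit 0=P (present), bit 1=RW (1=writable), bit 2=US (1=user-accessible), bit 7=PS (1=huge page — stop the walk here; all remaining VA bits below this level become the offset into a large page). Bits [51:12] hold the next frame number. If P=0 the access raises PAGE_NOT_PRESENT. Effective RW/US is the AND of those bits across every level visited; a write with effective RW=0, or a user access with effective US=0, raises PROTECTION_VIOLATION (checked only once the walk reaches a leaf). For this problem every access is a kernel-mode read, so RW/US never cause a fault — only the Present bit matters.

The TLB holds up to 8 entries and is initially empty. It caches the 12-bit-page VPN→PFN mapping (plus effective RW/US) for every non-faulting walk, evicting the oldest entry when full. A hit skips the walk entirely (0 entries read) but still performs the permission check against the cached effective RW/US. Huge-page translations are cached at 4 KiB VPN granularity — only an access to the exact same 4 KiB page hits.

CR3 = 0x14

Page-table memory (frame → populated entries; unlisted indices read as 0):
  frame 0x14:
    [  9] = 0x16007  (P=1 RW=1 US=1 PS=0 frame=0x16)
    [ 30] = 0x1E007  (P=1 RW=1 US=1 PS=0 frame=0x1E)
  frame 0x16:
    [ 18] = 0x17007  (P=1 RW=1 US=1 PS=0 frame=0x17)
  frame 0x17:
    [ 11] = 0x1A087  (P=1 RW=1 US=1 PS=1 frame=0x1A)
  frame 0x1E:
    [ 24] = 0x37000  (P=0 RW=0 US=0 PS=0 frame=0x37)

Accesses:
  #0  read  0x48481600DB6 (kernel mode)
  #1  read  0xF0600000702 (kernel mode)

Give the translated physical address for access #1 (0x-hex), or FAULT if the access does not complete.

Per-access translation:
#0 VA=0x48481600DB6 (r,kernel):
  lvl0: tbl 0x14, slot 9 ⇒ 0x16007 (P1/RW1/US1/PS0)
  lvl1: tbl 0x16, slot 18 ⇒ 0x17007 (P1/RW1/US1/PS0)
  lvl2: tbl 0x17, slot 11 ⇒ 0x1A087 (P1/RW1/US1/PS1)
  → PA=0x1ADB6 (huge @L2)  (3 entries read)
#1 VA=0xF0600000702 (r,kernel):
  lvl0: tbl 0x14, slot 30 ⇒ 0x1E007 (P1/RW1/US1/PS0)
  lvl1: tbl 0x1E, slot 24 ⇒ 0x37000 (P0/RW0/US0/PS0)
  ✗ PAGE_NOT_PRESENT  [2 reads]

Access #1 PA: FAULT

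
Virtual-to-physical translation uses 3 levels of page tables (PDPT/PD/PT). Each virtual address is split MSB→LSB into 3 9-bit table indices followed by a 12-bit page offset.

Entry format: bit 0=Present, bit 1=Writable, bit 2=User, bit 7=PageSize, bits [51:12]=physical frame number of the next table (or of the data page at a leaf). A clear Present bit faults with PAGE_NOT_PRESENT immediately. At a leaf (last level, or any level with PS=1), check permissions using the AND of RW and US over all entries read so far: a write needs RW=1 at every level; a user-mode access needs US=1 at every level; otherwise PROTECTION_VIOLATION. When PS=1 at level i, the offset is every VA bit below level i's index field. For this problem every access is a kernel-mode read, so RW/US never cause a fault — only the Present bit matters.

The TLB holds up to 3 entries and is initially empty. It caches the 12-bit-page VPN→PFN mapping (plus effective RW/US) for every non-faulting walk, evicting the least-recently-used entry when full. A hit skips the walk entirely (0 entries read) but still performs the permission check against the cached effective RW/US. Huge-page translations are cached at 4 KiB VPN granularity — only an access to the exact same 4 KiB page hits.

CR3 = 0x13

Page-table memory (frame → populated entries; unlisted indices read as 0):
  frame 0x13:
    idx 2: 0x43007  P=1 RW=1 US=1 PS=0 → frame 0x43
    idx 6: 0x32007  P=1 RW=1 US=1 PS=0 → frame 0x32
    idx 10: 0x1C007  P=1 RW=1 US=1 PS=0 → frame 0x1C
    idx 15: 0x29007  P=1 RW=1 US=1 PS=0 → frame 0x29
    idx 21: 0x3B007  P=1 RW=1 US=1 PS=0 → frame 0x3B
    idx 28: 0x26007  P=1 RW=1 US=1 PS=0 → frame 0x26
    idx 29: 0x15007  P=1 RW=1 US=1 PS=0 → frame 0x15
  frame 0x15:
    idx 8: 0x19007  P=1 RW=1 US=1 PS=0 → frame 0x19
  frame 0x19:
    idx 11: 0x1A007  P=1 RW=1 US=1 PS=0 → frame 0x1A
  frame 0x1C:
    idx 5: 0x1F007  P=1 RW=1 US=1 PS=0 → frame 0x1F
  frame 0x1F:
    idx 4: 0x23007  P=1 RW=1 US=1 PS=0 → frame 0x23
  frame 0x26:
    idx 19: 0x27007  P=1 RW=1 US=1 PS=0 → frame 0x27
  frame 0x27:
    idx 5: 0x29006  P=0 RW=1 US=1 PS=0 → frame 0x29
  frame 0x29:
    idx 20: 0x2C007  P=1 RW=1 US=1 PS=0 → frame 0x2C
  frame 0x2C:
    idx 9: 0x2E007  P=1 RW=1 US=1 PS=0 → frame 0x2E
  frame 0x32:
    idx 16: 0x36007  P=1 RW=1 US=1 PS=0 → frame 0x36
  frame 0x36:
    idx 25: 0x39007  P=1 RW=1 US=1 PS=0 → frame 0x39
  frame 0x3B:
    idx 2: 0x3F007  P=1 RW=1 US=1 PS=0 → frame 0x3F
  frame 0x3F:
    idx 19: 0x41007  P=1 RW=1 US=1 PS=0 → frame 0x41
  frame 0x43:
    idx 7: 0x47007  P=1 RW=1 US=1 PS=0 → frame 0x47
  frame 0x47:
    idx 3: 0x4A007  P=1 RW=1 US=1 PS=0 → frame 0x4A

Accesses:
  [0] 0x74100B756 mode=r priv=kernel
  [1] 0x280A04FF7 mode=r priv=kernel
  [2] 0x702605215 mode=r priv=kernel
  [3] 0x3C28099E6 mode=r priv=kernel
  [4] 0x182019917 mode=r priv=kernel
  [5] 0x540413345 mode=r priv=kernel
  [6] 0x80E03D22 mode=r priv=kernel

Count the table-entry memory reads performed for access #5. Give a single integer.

Trace:
#0 VA=0x74100B756 (r,kernel):
  lvl0: tbl 0x13, slot 29 ⇒ 0x15007 (P1/RW1/US1/PS0)
  lvl1: tbl 0x15, slot 8 ⇒ 0x19007 (P1/RW1/US1/PS0)
  lvl2: tbl 0x19, slot 11 ⇒ 0x1A007 (P1/RW1/US1/PS0)
  ⇒ phys 0x1A756  [3 reads]
#1 VA=0x280A04FF7 (r,kernel):
  lvl0: tbl 0x13, slot 10 ⇒ 0x1C007 (P1/RW1/US1/PS0)
  lvl1: tbl 0x1C, slot 5 ⇒ 0x1F007 (P1/RW1/US1/PS0)
  lvl2: tbl 0x1F, slot 4 ⇒ 0x23007 (P1/RW1/US1/PS0)
  ⇒ phys 0x23FF7  [3 reads]
#2 VA=0x702605215 (r,kernel):
  lvl0: tbl 0x13, slot 28 ⇒ 0x26007 (P1/RW1/US1/PS0)
  lvl1: tbl 0x26, slot 19 ⇒ 0x27007 (P1/RW1/US1/PS0)
  lvl2: tbl 0x27, slot 5 ⇒ 0x29006 (P0/RW1/US1/PS0)
  ✗ PAGE_NOT_PRESENT  [3 reads]
#3 VA=0x3C28099E6 (r,kernel):
  lvl0: tbl 0x13, slot 15 ⇒ 0x29007 (P1/RW1/US1/PS0)
  lvl1: tbl 0x29, slot 20 ⇒ 0x2C007 (P1/RW1/US1/PS0)
  lvl2: tbl 0x2C, slot 9 ⇒ 0x2E007 (P1/RW1/US1/PS0)
  ⇒ phys 0x2E9E6  [3 reads]
#4 VA=0x182019917 (r,kernel):
  lvl0: tbl 0x13, slot 6 ⇒ 0x32007 (P1/RW1/US1/PS0)
  lvl1: tbl 0x32, slot 16 ⇒ 0x36007 (P1/RW1/US1/PS0)
  lvl2: tbl 0x36, slot 25 ⇒ 0x39007 (P1/RW1/US1/PS0)
  ⇒ phys 0x39917  [3 reads]
#5 VA=0x540413345 (r,kernel):
  lvl0: tbl 0x13, slot 21 ⇒ 0x3B007 (P1/RW1/US1/PS0)
  lvl1: tbl 0x3B, slot 2 ⇒ 0x3F007 (P1/RW1/US1/PS0)
  lvl2: tbl 0x3F, slot 19 ⇒ 0x41007 (P1/RW1/US1/PS0)
  ⇒ phys 0x41345  [3 reads]
#6 VA=0x80E03D22 (r,kernel):
  lvl0: tbl 0x13, slot 2 ⇒ 0x43007 (P1/RW1/US1/PS0)
  lvl1: tbl 0x43, slot 7 ⇒ 0x47007 (P1/RW1/US1/PS0)
  lvl2: tbl 0x47, slot 3 ⇒ 0x4A007 (P1/RW1/US1/PS0)
  ⇒ phys 0x4AD22  [3 reads]

Entries read for #5: 3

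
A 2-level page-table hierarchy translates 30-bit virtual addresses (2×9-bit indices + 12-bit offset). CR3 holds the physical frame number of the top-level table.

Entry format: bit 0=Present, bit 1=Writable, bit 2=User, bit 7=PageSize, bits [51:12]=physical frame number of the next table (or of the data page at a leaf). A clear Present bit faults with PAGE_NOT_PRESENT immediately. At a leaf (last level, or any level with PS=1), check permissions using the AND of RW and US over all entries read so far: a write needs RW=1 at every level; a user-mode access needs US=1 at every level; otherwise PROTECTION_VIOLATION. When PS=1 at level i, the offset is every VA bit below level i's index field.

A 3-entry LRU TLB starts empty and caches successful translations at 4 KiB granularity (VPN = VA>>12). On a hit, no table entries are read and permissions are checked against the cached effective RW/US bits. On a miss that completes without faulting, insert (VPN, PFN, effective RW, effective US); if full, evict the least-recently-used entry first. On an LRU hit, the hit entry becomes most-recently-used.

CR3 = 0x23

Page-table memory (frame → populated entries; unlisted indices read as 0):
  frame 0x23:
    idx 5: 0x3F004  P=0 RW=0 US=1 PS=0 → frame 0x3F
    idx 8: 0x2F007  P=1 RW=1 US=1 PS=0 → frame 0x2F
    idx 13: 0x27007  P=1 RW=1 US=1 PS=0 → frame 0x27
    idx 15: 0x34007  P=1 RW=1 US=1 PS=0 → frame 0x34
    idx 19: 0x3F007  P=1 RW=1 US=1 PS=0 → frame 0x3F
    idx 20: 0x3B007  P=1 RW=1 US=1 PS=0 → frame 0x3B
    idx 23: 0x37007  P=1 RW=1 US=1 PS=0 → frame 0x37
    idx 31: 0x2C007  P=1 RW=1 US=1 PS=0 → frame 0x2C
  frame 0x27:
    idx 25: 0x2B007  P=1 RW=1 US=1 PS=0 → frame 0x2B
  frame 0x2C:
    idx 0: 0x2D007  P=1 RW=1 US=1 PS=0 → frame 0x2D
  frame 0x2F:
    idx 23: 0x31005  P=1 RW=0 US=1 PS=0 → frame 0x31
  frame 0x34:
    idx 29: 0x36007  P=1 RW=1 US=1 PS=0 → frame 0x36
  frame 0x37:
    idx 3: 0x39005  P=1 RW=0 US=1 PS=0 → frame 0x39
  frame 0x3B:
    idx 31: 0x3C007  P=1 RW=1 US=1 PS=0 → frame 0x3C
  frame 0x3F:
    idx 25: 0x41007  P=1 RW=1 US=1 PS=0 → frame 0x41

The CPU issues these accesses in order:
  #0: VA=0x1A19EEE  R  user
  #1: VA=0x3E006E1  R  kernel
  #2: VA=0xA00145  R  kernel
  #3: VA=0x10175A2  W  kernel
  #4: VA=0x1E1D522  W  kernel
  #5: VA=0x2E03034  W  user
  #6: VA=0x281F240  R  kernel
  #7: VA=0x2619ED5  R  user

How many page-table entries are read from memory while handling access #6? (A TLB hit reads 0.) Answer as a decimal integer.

Per-access translation:
#0 VA=0x1A19EEE (r,user):
  L0: frame=0x23 idx=13 entry=0x27007 [P=1 RW=1 US=1 PS=0]
  L1: frame=0x27 idx=25 entry=0x2B007 [P=1 RW=1 US=1 PS=0]
  → PA=0x2BEEE  (2 entries read)
#1 VA=0x3E006E1 (r,kernel):
  L0: frame=0x23 idx=31 entry=0x2C007 [P=1 RW=1 US=1 PS=0]
  L1: frame=0x2C idx=0 entry=0x2D007 [P=1 RW=1 US=1 PS=0]
  → PA=0x2D6E1  (2 entries read)
#2 VA=0xA00145 (r,kernel):
  L0: frame=0x23 idx=5 entry=0x3F004 [P=0 RW=0 US=1 PS=0]
  → PAGE_NOT_PRESENT  (1 entries read)
#3 VA=0x10175A2 (w,kernel):
  L0: frame=0x23 idx=8 entry=0x2F007 [P=1 RW=1 US=1 PS=0]
  L1: frame=0x2F idx=23 entry=0x31005 [P=1 RW=0 US=1 PS=0]
  → PROTECTION_VIOLATION  (2 entries read)
#4 VA=0x1E1D522 (w,kernel):
  L0: frame=0x23 idx=15 entry=0x34007 [P=1 RW=1 US=1 PS=0]
  L1: frame=0x34 idx=29 entry=0x36007 [P=1 RW=1 US=1 PS=0]
  → PA=0x36522  (2 entries read)
#5 VA=0x2E03034 (w,user):
  L0: frame=0x23 idx=23 entry=0x37007 [P=1 RW=1 US=1 PS=0]
  L1: frame=0x37 idx=3 entry=0x39005 [P=1 RW=0 US=1 PS=0]
  → PROTECTION_VIOLATION  (2 entries read)
#6 VA=0x281F240 (r,kernel):
  L0: frame=0x23 idx=20 entry=0x3B007 [P=1 RW=1 US=1 PS=0]
  L1: frame=0x3B idx=31 entry=0x3C007 [P=1 RW=1 US=1 PS=0]
  → PA=0x3C240  (2 entries read)
#7 VA=0x2619ED5 (r,user):
  L0: frame=0x23 idx=19 entry=0x3F007 [P=1 RW=1 US=1 PS=0]
  L1: frame=0x3F idx=25 entry=0x41007 [P=1 RW=1 US=1 PS=0]
  → PA=0x41ED5  (2 entries read)

Entries read for #6: 2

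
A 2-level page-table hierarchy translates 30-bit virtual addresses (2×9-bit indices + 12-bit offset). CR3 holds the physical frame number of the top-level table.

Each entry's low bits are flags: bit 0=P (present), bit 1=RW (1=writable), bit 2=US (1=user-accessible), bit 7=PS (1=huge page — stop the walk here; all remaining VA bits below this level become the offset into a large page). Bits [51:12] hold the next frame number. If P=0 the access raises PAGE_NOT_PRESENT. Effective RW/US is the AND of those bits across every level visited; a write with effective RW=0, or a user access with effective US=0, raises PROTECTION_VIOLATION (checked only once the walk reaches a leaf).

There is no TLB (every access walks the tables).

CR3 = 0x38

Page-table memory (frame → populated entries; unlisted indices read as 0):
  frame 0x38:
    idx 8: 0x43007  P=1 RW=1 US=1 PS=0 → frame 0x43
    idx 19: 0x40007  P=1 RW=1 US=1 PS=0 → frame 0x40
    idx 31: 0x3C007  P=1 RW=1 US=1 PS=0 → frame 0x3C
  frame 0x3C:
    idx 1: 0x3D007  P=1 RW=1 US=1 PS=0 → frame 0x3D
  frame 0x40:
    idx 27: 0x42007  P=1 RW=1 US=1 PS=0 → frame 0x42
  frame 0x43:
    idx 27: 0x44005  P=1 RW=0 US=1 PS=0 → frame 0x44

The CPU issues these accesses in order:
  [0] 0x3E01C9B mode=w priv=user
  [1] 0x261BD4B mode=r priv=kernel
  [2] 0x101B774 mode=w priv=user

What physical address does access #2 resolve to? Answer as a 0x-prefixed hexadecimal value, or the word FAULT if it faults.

Walk each access:
#0 VA=0x3E01C9B (w,user):
  [0] read 0x38 idx=31: raw=0x3C007 flags P=1 W=1 U=1 S=0
  [1] read 0x3C idx=1: raw=0x3D007 flags P=1 W=1 U=1 S=0
  → PA=0x3DC9B  (2 entries read)
#1 VA=0x261BD4B (r,kernel):
  [0] read 0x38 idx=19: raw=0x40007 flags P=1 W=1 U=1 S=0
  [1] read 0x40 idx=27: raw=0x42007 flags P=1 W=1 U=1 S=0
  → PA=0x42D4B  (2 entries read)
#2 VA=0x101B774 (w,user):
  [0] read 0x38 idx=8: raw=0x43007 flags P=1 W=1 U=1 S=0
  [1] read 0x43 idx=27: raw=0x44005 flags P=1 W=0 U=1 S=0
  ⇒ fault: PROTECTION_VIOLATION  — 2 lookups

Access #2 PA: FAULT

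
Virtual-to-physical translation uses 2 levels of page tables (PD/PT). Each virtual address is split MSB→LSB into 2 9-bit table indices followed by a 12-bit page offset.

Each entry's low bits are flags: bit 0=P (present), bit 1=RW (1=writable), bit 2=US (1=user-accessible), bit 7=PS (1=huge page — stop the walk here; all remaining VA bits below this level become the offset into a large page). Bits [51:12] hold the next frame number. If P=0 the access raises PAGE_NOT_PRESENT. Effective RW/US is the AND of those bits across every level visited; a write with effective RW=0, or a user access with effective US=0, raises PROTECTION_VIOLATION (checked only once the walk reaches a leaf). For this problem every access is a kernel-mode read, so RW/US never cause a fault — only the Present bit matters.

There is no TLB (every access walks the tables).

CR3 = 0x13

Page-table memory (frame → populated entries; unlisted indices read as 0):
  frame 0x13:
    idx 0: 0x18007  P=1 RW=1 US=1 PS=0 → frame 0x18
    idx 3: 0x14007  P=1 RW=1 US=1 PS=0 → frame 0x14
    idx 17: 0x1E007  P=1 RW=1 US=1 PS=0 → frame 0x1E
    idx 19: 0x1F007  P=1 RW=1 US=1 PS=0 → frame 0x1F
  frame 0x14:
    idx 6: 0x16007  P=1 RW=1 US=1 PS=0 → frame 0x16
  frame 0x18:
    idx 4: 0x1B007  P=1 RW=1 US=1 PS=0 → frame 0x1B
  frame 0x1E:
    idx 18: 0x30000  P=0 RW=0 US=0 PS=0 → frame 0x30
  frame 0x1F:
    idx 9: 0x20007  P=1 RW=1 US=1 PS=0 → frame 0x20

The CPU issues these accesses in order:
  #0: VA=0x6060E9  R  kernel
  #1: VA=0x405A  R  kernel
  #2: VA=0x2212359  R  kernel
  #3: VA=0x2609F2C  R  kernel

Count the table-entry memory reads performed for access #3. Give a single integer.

Per-access translation:
#0 VA=0x6060E9 (r,kernel):
  [0] read 0x13 idx=3: raw=0x14007 flags P=1 W=1 U=1 S=0
  [1] read 0x14 idx=6: raw=0x16007 flags P=1 W=1 U=1 S=0
  ⇒ phys 0x160E9  [2 reads]
#1 VA=0x405A (r,kernel):
  [0] read 0x13 idx=0: raw=0x18007 flags P=1 W=1 U=1 S=0
  [1] read 0x18 idx=4: raw=0x1B007 flags P=1 W=1 U=1 S=0
  ⇒ phys 0x1B05A  [2 reads]
#2 VA=0x2212359 (r,kernel):
  [0] read 0x13 idx=17: raw=0x1E007 flags P=1 W=1 U=1 S=0
  [1] read 0x1E idx=18: raw=0x30000 flags P=0 W=0 U=0 S=0
  ✗ PAGE_NOT_PRESENT  [2 reads]
#3 VA=0x2609F2C (r,kernel):
  [0] read 0x13 idx=19: raw=0x1F007 flags P=1 W=1 U=1 S=0
  [1] read 0x1F idx=9: raw=0x20007 flags P=1 W=1 U=1 S=0
  ⇒ phys 0x20F2C  [2 reads]

Entries read for #3: 2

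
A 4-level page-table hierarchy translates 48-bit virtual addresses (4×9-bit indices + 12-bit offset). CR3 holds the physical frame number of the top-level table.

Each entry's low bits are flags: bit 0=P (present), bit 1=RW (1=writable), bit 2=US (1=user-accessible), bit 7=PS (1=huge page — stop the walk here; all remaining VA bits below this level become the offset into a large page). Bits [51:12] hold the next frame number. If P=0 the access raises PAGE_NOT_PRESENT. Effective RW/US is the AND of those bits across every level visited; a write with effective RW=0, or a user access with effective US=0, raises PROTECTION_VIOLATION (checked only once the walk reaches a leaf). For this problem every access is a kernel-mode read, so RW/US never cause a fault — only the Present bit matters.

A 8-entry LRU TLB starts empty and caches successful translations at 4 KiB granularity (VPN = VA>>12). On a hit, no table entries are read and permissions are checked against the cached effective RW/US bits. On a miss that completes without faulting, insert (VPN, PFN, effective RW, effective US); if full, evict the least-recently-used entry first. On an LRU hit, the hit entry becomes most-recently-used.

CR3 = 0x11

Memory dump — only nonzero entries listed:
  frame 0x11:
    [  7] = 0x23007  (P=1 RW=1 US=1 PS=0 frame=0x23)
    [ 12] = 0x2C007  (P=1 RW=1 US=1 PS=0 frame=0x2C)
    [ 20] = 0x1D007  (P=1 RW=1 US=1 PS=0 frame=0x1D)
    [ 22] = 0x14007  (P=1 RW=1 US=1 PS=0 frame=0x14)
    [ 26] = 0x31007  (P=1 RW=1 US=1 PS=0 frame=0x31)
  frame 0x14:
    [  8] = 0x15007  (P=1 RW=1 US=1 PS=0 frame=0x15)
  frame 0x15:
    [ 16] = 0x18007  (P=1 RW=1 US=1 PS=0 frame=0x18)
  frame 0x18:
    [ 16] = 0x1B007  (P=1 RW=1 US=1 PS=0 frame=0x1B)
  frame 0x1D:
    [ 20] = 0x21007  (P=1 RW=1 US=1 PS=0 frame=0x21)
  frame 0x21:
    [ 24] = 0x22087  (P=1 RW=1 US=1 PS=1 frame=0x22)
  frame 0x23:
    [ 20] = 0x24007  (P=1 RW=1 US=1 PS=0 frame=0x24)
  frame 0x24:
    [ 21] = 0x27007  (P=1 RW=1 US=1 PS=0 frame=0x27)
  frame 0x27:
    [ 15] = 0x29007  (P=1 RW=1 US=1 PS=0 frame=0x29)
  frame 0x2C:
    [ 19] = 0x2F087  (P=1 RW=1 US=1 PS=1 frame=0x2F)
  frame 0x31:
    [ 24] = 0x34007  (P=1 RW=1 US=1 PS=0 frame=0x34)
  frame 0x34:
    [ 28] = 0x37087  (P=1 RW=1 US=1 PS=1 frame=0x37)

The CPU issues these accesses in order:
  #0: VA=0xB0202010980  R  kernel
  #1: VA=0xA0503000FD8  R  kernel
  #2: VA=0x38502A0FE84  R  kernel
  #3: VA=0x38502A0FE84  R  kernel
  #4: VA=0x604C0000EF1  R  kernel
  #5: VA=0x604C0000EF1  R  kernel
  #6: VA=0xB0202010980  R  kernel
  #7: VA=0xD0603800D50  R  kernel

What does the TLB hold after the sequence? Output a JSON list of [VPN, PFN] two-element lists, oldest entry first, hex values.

Per-access translation:
#0 VA=0xB0202010980 (r,kernel):
  L0 @0x11[22] → 0x14007  P=1,RW=1,US=1,PS=0
  L1 @0x14[8] → 0x15007  P=1,RW=1,US=1,PS=0
  L2 @0x15[16] → 0x18007  P=1,RW=1,US=1,PS=0
  L3 @0x18[16] → 0x1B007  P=1,RW=1,US=1,PS=0
  ✓ 0x1B980  — 4 lookups
#1 VA=0xA0503000FD8 (r,kernel):
  L0 @0x11[20] → 0x1D007  P=1,RW=1,US=1,PS=0
  L1 @0x1D[20] → 0x21007  P=1,RW=1,US=1,PS=0
  L2 @0x21[24] → 0x22087  P=1,RW=1,US=1,PS=1
  ✓ 0x22FD8 (huge @L2)  — 3 lookups
#2 VA=0x38502A0FE84 (r,kernel):
  L0 @0x11[7] → 0x23007  P=1,RW=1,US=1,PS=0
  L1 @0x23[20] → 0x24007  P=1,RW=1,US=1,PS=0
  L2 @0x24[21] → 0x27007  P=1,RW=1,US=1,PS=0
  L3 @0x27[15] → 0x29007  P=1,RW=1,US=1,PS=0
  ✓ 0x29E84  — 4 lookups
#3 VA=0x38502A0FE84 (r,kernel):
  TLB hit vpn=0x38502A0F → PA=0x29E84
#4 VA=0x604C0000EF1 (r,kernel):
  L0 @0x11[12] → 0x2C007  P=1,RW=1,US=1,PS=0
  L1 @0x2C[19] → 0x2F087  P=1,RW=1,US=1,PS=1
  ✓ 0x2FEF1 (huge @L1)  — 2 lookups
#5 VA=0x604C0000EF1 (r,kernel):
  TLB hit vpn=0x604C0000 → PA=0x2FEF1
#6 VA=0xB0202010980 (r,kernel):
  TLB hit vpn=0xB0202010 → PA=0x1B980
#7 VA=0xD0603800D50 (r,kernel):
  L0 @0x11[26] → 0x31007  P=1,RW=1,US=1,PS=0
  L1 @0x31[24] → 0x34007  P=1,RW=1,US=1,PS=0
  L2 @0x34[28] → 0x37087  P=1,RW=1,US=1,PS=1
  ✓ 0x37D50 (huge @L2)  — 3 lookups

TLB: [["0xA0503000", "0x22"], ["0x38502A0F", "0x29"], ["0x604C0000", "0x2F"], ["0xB0202010", "0x1B"], ["0xD0603800", "0x37"]]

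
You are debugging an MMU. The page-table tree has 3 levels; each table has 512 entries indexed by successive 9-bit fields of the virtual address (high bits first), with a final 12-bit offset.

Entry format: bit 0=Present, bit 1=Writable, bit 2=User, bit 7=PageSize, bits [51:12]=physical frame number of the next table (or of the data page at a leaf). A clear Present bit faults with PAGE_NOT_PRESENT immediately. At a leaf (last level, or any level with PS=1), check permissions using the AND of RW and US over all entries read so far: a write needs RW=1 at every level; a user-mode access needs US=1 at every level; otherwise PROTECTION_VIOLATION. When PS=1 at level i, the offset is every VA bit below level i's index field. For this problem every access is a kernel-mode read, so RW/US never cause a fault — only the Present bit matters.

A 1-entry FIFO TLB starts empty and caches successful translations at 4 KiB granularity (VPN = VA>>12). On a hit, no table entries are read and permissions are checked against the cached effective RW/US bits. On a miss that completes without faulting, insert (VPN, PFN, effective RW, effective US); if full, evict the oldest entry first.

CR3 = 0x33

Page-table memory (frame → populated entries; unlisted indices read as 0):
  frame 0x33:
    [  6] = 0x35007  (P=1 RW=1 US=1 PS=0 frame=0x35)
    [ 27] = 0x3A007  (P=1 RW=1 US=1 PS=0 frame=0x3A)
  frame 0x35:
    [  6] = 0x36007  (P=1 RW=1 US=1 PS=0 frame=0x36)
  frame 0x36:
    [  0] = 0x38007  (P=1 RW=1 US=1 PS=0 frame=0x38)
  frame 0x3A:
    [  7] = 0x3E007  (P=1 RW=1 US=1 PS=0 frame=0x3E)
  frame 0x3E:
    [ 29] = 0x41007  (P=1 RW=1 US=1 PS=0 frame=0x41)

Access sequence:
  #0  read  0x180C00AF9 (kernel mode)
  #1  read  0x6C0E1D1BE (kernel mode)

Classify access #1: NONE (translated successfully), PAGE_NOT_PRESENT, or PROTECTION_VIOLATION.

Per-access translation:
#0 VA=0x180C00AF9 (r,kernel):
  L0 @0x33[6] → 0x35007  P=1,RW=1,US=1,PS=0
  L1 @0x35[6] → 0x36007  P=1,RW=1,US=1,PS=0
  L2 @0x36[0] → 0x38007  P=1,RW=1,US=1,PS=0
  → PA=0x38AF9  (3 entries read)
#1 VA=0x6C0E1D1BE (r,kernel):
  L0 @0x33[27] → 0x3A007  P=1,RW=1,US=1,PS=0
  L1 @0x3A[7] → 0x3E007  P=1,RW=1,US=1,PS=0
  L2 @0x3E[29] → 0x41007  P=1,RW=1,US=1,PS=0
  → PA=0x411BE  (3 entries read)

Access #1 fault: NONE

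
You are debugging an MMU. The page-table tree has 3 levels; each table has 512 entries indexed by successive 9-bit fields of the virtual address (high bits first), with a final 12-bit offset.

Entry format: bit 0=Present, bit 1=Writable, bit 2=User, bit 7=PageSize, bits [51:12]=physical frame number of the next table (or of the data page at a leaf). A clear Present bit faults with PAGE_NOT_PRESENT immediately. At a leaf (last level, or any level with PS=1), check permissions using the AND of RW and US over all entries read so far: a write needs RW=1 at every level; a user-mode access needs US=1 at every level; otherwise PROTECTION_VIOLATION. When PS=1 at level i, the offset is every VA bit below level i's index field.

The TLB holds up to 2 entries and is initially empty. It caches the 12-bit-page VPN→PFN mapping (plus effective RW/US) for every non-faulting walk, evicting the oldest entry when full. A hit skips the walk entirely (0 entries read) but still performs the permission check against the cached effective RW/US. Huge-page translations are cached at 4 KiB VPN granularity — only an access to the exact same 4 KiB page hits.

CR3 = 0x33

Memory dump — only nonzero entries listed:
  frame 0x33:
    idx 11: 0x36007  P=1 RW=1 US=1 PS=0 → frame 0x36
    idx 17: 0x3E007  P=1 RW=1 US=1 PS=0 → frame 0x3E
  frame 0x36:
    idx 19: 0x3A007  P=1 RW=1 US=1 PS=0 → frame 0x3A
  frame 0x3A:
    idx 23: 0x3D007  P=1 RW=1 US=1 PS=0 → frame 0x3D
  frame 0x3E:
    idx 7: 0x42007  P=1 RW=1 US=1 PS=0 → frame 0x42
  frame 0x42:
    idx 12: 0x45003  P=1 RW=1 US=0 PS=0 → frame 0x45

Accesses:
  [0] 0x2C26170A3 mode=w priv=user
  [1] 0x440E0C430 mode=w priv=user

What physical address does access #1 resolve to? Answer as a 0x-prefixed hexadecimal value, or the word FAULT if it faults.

Per-access translation:
#0 VA=0x2C26170A3 (w,user):
  [0] read 0x33 idx=11: raw=0x36007 flags P=1 W=1 U=1 S=0
  [1] read 0x36 idx=19: raw=0x3A007 flags P=1 W=1 U=1 S=0
  [2] read 0x3A idx=23: raw=0x3D007 flags P=1 W=1 U=1 S=0
  ✓ 0x3D0A3  — 3 lookups
#1 VA=0x440E0C430 (w,user):
  [0] read 0x33 idx=17: raw=0x3E007 flags P=1 W=1 U=1 S=0
  [1] read 0x3E idx=7: raw=0x42007 flags P=1 W=1 U=1 S=0
  [2] read 0x42 idx=12: raw=0x45003 flags P=1 W=1 U=0 S=0
  ✗ PROTECTION_VIOLATION  [3 reads]

Access #1 PA: FAULT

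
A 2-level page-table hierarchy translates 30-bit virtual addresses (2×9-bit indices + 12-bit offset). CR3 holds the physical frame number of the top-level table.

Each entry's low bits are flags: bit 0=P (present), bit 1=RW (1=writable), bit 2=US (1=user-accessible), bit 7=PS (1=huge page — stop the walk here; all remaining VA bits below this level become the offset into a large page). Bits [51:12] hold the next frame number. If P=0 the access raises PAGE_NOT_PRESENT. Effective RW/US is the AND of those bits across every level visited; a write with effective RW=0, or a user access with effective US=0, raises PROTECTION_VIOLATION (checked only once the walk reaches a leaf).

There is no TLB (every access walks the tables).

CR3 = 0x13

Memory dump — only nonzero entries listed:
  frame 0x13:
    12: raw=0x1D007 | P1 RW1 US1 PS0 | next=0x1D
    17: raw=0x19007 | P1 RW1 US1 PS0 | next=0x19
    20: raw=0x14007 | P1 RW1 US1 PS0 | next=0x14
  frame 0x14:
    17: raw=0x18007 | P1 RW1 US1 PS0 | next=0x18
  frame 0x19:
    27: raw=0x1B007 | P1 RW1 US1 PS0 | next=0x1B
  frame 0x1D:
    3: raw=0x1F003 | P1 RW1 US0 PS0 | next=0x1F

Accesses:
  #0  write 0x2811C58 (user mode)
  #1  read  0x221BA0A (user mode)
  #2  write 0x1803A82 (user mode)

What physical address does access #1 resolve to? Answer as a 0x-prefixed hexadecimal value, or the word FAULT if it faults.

Trace:
#0 VA=0x2811C58 (w,user):
  L0 @0x13[20] → 0x14007  P=1,RW=1,US=1,PS=0
  L1 @0x14[17] → 0x18007  P=1,RW=1,US=1,PS=0
  ⇒ phys 0x18C58  [2 reads]
#1 VA=0x221BA0A (r,user):
  L0 @0x13[17] → 0x19007  P=1,RW=1,US=1,PS=0
  L1 @0x19[27] → 0x1B007  P=1,RW=1,US=1,PS=0
  ⇒ phys 0x1BA0A  [2 reads]
#2 VA=0x1803A82 (w,user):
  L0 @0x13[12] → 0x1D007  P=1,RW=1,US=1,PS=0
  L1 @0x1D[3] → 0x1F003  P=1,RW=1,US=0,PS=0
  ✗ PROTECTION_VIOLATION  [2 reads]

Access #1 PA: 0x1BA0A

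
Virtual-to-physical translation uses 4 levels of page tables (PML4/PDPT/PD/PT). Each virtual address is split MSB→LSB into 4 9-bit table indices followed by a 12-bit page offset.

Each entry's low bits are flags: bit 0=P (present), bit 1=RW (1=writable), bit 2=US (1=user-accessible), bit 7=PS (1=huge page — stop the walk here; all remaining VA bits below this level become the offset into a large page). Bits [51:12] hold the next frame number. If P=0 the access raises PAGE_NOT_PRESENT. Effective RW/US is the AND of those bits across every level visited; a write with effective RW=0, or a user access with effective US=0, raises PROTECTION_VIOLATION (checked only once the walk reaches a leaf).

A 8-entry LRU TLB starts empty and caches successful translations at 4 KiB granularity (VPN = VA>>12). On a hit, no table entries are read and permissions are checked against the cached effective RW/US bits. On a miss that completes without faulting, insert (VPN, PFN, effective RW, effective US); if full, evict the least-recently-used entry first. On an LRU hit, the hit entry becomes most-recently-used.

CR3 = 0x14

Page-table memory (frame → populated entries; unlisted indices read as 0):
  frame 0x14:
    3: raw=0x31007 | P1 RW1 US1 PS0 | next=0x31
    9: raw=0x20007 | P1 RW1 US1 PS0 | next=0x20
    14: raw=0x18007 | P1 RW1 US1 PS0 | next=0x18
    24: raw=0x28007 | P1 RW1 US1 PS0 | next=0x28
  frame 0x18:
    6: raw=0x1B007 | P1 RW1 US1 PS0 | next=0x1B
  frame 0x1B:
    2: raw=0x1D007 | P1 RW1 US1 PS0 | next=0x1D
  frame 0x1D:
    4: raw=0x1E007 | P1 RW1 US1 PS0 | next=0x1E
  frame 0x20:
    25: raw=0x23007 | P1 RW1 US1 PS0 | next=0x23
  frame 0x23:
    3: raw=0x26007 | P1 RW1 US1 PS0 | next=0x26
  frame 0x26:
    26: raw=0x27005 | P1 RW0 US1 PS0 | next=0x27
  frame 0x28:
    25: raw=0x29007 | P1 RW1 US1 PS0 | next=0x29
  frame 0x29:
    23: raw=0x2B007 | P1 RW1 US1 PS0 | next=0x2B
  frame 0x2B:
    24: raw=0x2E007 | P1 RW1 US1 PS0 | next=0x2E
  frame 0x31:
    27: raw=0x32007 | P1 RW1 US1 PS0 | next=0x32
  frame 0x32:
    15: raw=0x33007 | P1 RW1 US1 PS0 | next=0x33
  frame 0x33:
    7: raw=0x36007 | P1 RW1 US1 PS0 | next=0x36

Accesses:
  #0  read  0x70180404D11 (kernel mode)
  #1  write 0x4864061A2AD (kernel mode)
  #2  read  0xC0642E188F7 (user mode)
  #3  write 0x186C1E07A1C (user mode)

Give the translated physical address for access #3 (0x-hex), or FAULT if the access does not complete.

Walk each access:
#0 VA=0x70180404D11 (r,kernel):
  lvl0: tbl 0x14, slot 14 ⇒ 0x18007 (P1/RW1/US1/PS0)
  lvl1: tbl 0x18, slot 6 ⇒ 0x1B007 (P1/RW1/US1/PS0)
  lvl2: tbl 0x1B, slot 2 ⇒ 0x1D007 (P1/RW1/US1/PS0)
  lvl3: tbl 0x1D, slot 4 ⇒ 0x1E007 (P1/RW1/US1/PS0)
  → PA=0x1ED11  (4 entries read)
#1 VA=0x4864061A2AD (w,kernel):
  lvl0: tbl 0x14, slot 9 ⇒ 0x20007 (P1/RW1/US1/PS0)
  lvl1: tbl 0x20, slot 25 ⇒ 0x23007 (P1/RW1/US1/PS0)
  lvl2: tbl 0x23, slot 3 ⇒ 0x26007 (P1/RW1/US1/PS0)
  lvl3: tbl 0x26, slot 26 ⇒ 0x27005 (P1/RW0/US1/PS0)
  ⇒ fault: PROTECTION_VIOLATION  — 4 lookups
#2 VA=0xC0642E188F7 (r,user):
  lvl0: tbl 0x14, slot 24 ⇒ 0x28007 (P1/RW1/US1/PS0)
  lvl1: tbl 0x28, slot 25 ⇒ 0x29007 (P1/RW1/US1/PS0)
  lvl2: tbl 0x29, slot 23 ⇒ 0x2B007 (P1/RW1/US1/PS0)
  lvl3: tbl 0x2B, slot 24 ⇒ 0x2E007 (P1/RW1/US1/PS0)
  → PA=0x2E8F7  (4 entries read)
#3 VA=0x186C1E07A1C (w,user):
  lvl0: tbl 0x14, slot 3 ⇒ 0x31007 (P1/RW1/US1/PS0)
  lvl1: tbl 0x31, slot 27 ⇒ 0x32007 (P1/RW1/US1/PS0)
  lvl2: tbl 0x32, slot 15 ⇒ 0x33007 (P1/RW1/US1/PS0)
  lvl3: tbl 0x33, slot 7 ⇒ 0x36007 (P1/RW1/US1/PS0)
  → PA=0x36A1C  (4 entries read)

Access #3 PA: 0x36A1C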